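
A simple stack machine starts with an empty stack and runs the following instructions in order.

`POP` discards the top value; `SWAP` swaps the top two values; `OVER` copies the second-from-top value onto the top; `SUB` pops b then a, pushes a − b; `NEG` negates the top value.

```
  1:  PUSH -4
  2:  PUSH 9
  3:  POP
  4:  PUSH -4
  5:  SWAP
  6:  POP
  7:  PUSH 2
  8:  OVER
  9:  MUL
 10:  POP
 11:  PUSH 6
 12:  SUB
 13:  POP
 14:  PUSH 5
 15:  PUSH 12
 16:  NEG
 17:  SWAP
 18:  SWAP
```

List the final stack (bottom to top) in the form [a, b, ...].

PUSH -4 : [-4]
PUSH 9  : [-4, 9]
POP     : [-4]
PUSH -4 : [-4, -4]
SWAP    : [-4, -4]
POP     : [-4]
PUSH 2  : [-4, 2]
OVER    : [-4, 2, -4]
MUL     : [-4, -8]
POP     : [-4]
PUSH 6  : [-4, 6]
SUB     : [-10]
POP     : []
PUSH 5  : [5]
PUSH 12 : [5, 12]
NEG     : [5, -12]
SWAP    : [-12, 5]
SWAP    : [5, -12]

[5, -12]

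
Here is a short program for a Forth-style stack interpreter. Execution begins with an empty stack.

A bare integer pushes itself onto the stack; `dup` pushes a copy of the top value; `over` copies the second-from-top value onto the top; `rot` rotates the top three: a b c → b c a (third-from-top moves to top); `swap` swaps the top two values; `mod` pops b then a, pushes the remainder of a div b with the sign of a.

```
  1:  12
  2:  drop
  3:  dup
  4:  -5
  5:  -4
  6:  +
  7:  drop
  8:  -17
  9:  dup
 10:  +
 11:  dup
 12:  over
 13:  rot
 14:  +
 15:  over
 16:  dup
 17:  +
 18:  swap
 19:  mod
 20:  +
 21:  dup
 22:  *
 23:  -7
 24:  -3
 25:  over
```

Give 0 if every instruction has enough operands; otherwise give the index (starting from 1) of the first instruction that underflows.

12   → 12
drop → (empty)
dup  — needs 1 operand, stack has 0 → underflow

3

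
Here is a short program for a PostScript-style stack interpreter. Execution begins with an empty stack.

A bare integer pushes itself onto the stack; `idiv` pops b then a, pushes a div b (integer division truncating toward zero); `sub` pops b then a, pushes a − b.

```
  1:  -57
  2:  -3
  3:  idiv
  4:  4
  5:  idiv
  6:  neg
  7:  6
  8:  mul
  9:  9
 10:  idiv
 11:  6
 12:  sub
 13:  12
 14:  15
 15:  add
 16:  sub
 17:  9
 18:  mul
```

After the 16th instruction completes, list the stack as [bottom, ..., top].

[-35]

-57  : -57
-3   : -57 -3
idiv : 19
4    : 19 4
idiv : 4
neg  : -4
6    : -4 6
mul  : -24
9    : -24 9
idiv : -2
6    : -2 6
sub  : -8
12   : -8 12
15   : -8 12 15
add  : -8 27
sub  : -35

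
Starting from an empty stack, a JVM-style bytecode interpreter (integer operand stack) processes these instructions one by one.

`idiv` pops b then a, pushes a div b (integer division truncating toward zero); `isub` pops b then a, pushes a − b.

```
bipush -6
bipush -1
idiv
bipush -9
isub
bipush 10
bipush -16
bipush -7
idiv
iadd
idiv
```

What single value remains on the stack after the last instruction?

bipush -6  : [-6]
bipush -1  : [-6, -1]
idiv       : [6]
bipush -9  : [6, -9]
isub       : [15]
bipush 10  : [15, 10]
bipush -16 : [15, 10, -16]
bipush -7  : [15, 10, -16, -7]
idiv       : [15, 10, 2]
iadd       : [15, 12]
idiv       : [1]

1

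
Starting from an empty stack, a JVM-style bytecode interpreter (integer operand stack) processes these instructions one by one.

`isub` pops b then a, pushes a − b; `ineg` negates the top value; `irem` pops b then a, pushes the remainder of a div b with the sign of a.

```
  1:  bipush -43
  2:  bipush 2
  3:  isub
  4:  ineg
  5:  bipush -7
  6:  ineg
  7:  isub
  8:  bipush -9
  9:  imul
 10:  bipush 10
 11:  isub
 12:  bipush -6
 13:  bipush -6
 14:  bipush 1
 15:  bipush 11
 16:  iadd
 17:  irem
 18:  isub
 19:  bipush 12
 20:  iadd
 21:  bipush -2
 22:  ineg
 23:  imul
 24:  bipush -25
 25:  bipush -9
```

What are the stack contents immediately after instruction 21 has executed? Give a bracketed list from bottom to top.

bipush -43 : [-43]
bipush 2   : [-43, 2]
isub       : [-45]
ineg       : [45]
bipush -7  : [45, -7]
ineg       : [45, 7]
isub       : [38]
bipush -9  : [38, -9]
imul       : [-342]
bipush 10  : [-342, 10]
isub       : [-352]
bipush -6  : [-352, -6]
bipush -6  : [-352, -6, -6]
bipush 1   : [-352, -6, -6, 1]
bipush 11  : [-352, -6, -6, 1, 11]
iadd       : [-352, -6, -6, 12]
irem       : [-352, -6, -6]
isub       : [-352, 0]
bipush 12  : [-352, 0, 12]
iadd       : [-352, 12]
bipush -2  : [-352, 12, -2]

[-352, 12, -2]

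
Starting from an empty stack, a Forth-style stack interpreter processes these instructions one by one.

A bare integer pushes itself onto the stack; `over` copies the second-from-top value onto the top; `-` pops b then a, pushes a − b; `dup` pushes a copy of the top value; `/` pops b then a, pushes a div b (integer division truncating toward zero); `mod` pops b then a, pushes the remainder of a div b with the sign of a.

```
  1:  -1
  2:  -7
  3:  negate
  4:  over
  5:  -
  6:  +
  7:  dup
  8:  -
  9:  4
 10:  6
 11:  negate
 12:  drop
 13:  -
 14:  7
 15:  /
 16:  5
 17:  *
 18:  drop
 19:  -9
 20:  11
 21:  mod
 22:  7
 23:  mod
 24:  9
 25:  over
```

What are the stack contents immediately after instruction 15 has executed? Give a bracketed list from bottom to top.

-1     -> [-1]
-7     -> [-1, -7]
negate -> [-1, 7]
over   -> [-1, 7, -1]
-      -> [-1, 8]
+      -> [7]
dup    -> [7, 7]
-      -> [0]
4      -> [0, 4]
6      -> [0, 4, 6]
negate -> [0, 4, -6]
drop   -> [0, 4]
-      -> [-4]
7      -> [-4, 7]
/      -> [0]

[0]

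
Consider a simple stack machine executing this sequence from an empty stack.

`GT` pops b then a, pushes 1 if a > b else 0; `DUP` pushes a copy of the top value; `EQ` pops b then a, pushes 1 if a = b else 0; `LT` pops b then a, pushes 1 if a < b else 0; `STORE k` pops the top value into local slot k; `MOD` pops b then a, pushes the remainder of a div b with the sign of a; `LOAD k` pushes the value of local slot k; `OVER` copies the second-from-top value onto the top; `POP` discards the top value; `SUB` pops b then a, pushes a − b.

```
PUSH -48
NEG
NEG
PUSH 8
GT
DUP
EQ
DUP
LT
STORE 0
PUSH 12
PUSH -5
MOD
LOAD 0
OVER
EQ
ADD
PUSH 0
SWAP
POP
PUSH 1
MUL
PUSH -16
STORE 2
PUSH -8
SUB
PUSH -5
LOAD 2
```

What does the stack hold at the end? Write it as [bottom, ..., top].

[8, -5, -16]

PUSH -48  -48
NEG       48
NEG       -48
PUSH 8    -48 8
GT        0
DUP       0 0
EQ        1
DUP       1 1
LT        0
STORE 0   (empty)
PUSH 12   12
PUSH -5   12 -5
MOD       2
LOAD 0    2 0
OVER      2 0 2
EQ        2 0
ADD       2
PUSH 0    2 0
SWAP      0 2
POP       0
PUSH 1    0 1
MUL       0
PUSH -16  0 -16
STORE 2   0
PUSH -8   0 -8
SUB       8
PUSH -5   8 -5
LOAD 2    8 -5 -16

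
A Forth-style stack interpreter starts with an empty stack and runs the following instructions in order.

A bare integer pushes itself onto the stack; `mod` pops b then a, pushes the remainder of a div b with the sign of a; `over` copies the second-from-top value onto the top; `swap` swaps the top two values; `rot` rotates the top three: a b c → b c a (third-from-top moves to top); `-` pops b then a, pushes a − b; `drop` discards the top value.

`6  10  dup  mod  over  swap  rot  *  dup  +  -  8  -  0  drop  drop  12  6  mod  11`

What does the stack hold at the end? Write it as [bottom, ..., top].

6    → 6
10   → 6 10
dup  → 6 10 10
mod  → 6 0
over → 6 0 6
swap → 6 6 0
rot  → 6 0 6
*    → 6 0
dup  → 6 0 0
+    → 6 0
-    → 6
8    → 6 8
-    → -2
0    → -2 0
drop → -2
drop → (empty)
12   → 12
6    → 12 6
mod  → 0
11   → 0 11

[0, 11]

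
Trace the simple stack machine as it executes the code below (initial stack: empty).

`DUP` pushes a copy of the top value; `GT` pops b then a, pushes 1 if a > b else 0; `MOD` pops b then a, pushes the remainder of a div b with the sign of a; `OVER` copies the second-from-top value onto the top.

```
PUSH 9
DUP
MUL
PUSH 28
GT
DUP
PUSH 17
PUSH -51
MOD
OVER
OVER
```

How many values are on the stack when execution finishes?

PUSH 9   : [9]
DUP      : [9, 9]
MUL      : [81]
PUSH 28  : [81, 28]
GT       : [1]
DUP      : [1, 1]
PUSH 17  : [1, 1, 17]
PUSH -51 : [1, 1, 17, -51]
MOD      : [1, 1, 17]
OVER     : [1, 1, 17, 1]
OVER     : [1, 1, 17, 1, 17]

5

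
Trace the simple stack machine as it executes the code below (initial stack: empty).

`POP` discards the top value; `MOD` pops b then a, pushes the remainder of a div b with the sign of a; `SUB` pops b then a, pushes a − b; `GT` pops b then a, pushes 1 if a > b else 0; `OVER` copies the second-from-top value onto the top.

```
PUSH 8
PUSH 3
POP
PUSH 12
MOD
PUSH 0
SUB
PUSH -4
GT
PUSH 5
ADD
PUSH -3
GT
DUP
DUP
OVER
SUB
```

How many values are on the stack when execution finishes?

PUSH 8   [8]
PUSH 3   [8, 3]
POP      [8]
PUSH 12  [8, 12]
MOD      [8]
PUSH 0   [8, 0]
SUB      [8]
PUSH -4  [8, -4]
GT       [1]
PUSH 5   [1, 5]
ADD      [6]
PUSH -3  [6, -3]
GT       [1]
DUP      [1, 1]
DUP      [1, 1, 1]
OVER     [1, 1, 1, 1]
SUB      [1, 1, 0]

3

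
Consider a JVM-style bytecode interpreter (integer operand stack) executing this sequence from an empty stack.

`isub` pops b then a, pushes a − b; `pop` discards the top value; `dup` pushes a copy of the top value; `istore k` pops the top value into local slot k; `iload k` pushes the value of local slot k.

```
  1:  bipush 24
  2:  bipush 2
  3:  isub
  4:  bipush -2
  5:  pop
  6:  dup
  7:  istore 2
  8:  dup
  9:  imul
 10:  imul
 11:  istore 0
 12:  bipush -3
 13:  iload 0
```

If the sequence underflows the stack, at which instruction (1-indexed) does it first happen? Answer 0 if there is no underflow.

bipush 24 -> 24
bipush 2  -> 24 2
isub      -> 22
bipush -2 -> 22 -2
pop       -> 22
dup       -> 22 22
istore 2  -> 22
dup       -> 22 22
imul      -> 484
imul  — needs 2 operands, stack has 1 → underflow

10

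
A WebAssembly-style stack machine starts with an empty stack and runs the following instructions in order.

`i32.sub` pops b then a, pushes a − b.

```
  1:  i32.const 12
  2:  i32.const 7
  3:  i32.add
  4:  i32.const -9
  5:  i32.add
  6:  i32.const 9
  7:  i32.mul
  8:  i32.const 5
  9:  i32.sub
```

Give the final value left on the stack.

i32.const 12 : 12
i32.const 7  : 12 7
i32.add      : 19
i32.const -9 : 19 -9
i32.add      : 10
i32.const 9  : 10 9
i32.mul      : 90
i32.const 5  : 90 5
i32.sub      : 85

85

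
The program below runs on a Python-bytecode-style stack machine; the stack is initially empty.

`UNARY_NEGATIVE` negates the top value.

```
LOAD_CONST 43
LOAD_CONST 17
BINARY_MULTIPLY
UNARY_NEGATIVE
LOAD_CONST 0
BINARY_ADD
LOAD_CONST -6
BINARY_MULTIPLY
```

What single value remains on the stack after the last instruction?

4386

LOAD_CONST 43    [43]
LOAD_CONST 17    [43, 17]
BINARY_MULTIPLY  [731]
UNARY_NEGATIVE   [-731]
LOAD_CONST 0     [-731, 0]
BINARY_ADD       [-731]
LOAD_CONST -6    [-731, -6]
BINARY_MULTIPLY  [4386]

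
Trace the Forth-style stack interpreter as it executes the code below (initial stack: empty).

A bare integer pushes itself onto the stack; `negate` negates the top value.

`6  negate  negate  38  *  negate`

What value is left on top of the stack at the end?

-228

6      → 6
negate → -6
negate → 6
38     → 6 38
*      → 228
negate → -228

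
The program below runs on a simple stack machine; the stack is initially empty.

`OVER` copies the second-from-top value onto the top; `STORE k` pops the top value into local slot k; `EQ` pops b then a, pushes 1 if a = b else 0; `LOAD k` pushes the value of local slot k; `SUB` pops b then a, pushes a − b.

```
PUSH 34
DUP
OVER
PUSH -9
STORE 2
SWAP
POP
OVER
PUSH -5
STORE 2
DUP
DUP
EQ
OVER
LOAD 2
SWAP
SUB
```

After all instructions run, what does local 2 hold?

PUSH 34 → [34]
DUP     → [34, 34]
OVER    → [34, 34, 34]
PUSH -9 → [34, 34, 34, -9]
STORE 2 → [34, 34, 34]
SWAP    → [34, 34, 34]
POP     → [34, 34]
OVER    → [34, 34, 34]
PUSH -5 → [34, 34, 34, -5]
STORE 2 → [34, 34, 34]
DUP     → [34, 34, 34, 34]
DUP     → [34, 34, 34, 34, 34]
EQ      → [34, 34, 34, 1]
OVER    → [34, 34, 34, 1, 34]
LOAD 2  → [34, 34, 34, 1, 34, -5]
SWAP    → [34, 34, 34, 1, -5, 34]
SUB     → [34, 34, 34, 1, -39]

-5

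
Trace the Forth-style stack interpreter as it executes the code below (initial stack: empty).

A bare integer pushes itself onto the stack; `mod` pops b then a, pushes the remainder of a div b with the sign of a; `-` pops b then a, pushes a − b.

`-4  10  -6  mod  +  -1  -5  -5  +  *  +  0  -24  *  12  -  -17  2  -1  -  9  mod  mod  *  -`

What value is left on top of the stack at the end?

-14

-4  -> -4
10  -> -4 10
-6  -> -4 10 -6
mod -> -4 4
+   -> 0
-1  -> 0 -1
-5  -> 0 -1 -5
-5  -> 0 -1 -5 -5
+   -> 0 -1 -10
*   -> 0 10
+   -> 10
0   -> 10 0
-24 -> 10 0 -24
*   -> 10 0
12  -> 10 0 12
-   -> 10 -12
-17 -> 10 -12 -17
2   -> 10 -12 -17 2
-1  -> 10 -12 -17 2 -1
-   -> 10 -12 -17 3
9   -> 10 -12 -17 3 9
mod -> 10 -12 -17 3
mod -> 10 -12 -2
*   -> 10 24
-   -> -14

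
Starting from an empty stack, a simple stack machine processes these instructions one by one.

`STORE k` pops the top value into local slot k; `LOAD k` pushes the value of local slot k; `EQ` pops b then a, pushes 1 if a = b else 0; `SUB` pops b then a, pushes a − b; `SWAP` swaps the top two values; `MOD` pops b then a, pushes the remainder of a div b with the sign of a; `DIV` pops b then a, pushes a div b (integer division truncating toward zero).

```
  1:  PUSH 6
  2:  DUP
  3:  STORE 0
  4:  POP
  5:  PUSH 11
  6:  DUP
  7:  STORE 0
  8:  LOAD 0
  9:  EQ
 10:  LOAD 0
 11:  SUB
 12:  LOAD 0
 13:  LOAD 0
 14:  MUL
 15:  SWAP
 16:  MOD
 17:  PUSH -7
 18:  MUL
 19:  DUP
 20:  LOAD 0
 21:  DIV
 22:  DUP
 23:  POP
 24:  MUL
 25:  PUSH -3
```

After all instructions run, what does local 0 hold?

11

PUSH 6  -> 6
DUP     -> 6 6
STORE 0 -> 6
POP     -> (empty)
PUSH 11 -> 11
DUP     -> 11 11
STORE 0 -> 11
LOAD 0  -> 11 11
EQ      -> 1
LOAD 0  -> 1 11
SUB     -> -10
LOAD 0  -> -10 11
LOAD 0  -> -10 11 11
MUL     -> -10 121
SWAP    -> 121 -10
MOD     -> 1
PUSH -7 -> 1 -7
MUL     -> -7
DUP     -> -7 -7
LOAD 0  -> -7 -7 11
DIV     -> -7 0
DUP     -> -7 0 0
POP     -> -7 0
MUL     -> 0
PUSH -3 -> 0 -3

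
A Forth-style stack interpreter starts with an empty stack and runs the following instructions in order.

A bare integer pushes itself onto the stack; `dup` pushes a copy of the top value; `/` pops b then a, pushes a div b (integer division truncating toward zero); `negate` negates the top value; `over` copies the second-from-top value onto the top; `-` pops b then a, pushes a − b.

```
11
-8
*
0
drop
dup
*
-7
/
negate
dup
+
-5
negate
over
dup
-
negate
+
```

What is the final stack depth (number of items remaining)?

11     → 11
-8     → 11 -8
*      → -88
0      → -88 0
drop   → -88
dup    → -88 -88
*      → 7744
-7     → 7744 -7
/      → -1106
negate → 1106
dup    → 1106 1106
+      → 2212
-5     → 2212 -5
negate → 2212 5
over   → 2212 5 2212
dup    → 2212 5 2212 2212
-      → 2212 5 0
negate → 2212 5 0
+      → 2212 5

2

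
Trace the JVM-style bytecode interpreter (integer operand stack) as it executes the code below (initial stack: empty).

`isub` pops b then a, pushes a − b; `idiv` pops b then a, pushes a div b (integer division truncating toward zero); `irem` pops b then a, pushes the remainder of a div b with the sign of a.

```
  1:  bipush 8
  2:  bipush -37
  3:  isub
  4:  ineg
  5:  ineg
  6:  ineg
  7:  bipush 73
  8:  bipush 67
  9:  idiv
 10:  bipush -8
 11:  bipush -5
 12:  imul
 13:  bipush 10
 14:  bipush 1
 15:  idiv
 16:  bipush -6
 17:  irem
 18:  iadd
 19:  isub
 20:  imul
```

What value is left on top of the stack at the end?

1935

bipush 8   : [8]
bipush -37 : [8, -37]
isub       : [45]
ineg       : [-45]
ineg       : [45]
ineg       : [-45]
bipush 73  : [-45, 73]
bipush 67  : [-45, 73, 67]
idiv       : [-45, 1]
bipush -8  : [-45, 1, -8]
bipush -5  : [-45, 1, -8, -5]
imul       : [-45, 1, 40]
bipush 10  : [-45, 1, 40, 10]
bipush 1   : [-45, 1, 40, 10, 1]
idiv       : [-45, 1, 40, 10]
bipush -6  : [-45, 1, 40, 10, -6]
irem       : [-45, 1, 40, 4]
iadd       : [-45, 1, 44]
isub       : [-45, -43]
imul       : [1935]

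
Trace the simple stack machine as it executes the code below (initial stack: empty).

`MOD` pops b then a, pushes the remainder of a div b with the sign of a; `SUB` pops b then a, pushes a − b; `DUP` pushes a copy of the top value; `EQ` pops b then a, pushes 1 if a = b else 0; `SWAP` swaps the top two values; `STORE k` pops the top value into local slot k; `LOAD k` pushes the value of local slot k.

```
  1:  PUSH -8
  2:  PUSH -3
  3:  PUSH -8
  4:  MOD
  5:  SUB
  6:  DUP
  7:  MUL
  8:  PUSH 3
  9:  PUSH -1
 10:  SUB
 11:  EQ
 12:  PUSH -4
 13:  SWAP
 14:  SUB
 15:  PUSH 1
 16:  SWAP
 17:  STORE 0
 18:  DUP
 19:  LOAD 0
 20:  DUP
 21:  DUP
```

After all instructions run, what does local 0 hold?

PUSH -8 → [-8]
PUSH -3 → [-8, -3]
PUSH -8 → [-8, -3, -8]
MOD     → [-8, -3]
SUB     → [-5]
DUP     → [-5, -5]
MUL     → [25]
PUSH 3  → [25, 3]
PUSH -1 → [25, 3, -1]
SUB     → [25, 4]
EQ      → [0]
PUSH -4 → [0, -4]
SWAP    → [-4, 0]
SUB     → [-4]
PUSH 1  → [-4, 1]
SWAP    → [1, -4]
STORE 0 → [1]
DUP     → [1, 1]
LOAD 0  → [1, 1, -4]
DUP     → [1, 1, -4, -4]
DUP     → [1, 1, -4, -4, -4]

-4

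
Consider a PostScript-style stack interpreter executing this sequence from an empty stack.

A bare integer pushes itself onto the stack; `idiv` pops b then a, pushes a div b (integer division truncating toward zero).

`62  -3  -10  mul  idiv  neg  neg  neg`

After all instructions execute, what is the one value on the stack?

62   : 62
-3   : 62 -3
-10  : 62 -3 -10
mul  : 62 30
idiv : 2
neg  : -2
neg  : 2
neg  : -2

-2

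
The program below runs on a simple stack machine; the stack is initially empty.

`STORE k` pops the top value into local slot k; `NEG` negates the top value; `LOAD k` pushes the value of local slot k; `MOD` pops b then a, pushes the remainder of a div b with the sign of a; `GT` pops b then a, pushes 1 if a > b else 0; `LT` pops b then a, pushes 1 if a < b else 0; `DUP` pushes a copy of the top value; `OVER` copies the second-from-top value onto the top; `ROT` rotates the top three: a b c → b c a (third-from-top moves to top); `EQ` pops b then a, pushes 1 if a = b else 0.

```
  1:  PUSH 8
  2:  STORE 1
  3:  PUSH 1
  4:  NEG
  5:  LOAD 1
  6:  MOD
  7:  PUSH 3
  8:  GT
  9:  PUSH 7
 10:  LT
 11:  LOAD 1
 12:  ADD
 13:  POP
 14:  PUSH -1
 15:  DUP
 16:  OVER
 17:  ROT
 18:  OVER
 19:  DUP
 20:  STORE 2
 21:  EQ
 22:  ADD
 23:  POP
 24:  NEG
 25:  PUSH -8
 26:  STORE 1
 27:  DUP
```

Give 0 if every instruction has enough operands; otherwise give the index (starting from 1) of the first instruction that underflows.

PUSH 8  : [8]
STORE 1 : []
PUSH 1  : [1]
NEG     : [-1]
LOAD 1  : [-1, 8]
MOD     : [-1]
PUSH 3  : [-1, 3]
GT      : [0]
PUSH 7  : [0, 7]
LT      : [1]
LOAD 1  : [1, 8]
ADD     : [9]
POP     : []
PUSH -1 : [-1]
DUP     : [-1, -1]
OVER    : [-1, -1, -1]
ROT     : [-1, -1, -1]
OVER    : [-1, -1, -1, -1]
DUP     : [-1, -1, -1, -1, -1]
STORE 2 : [-1, -1, -1, -1]
EQ      : [-1, -1, 1]
ADD     : [-1, 0]
POP     : [-1]
NEG     : [1]
PUSH -8 : [1, -8]
STORE 1 : [1]
DUP     : [1, 1]

0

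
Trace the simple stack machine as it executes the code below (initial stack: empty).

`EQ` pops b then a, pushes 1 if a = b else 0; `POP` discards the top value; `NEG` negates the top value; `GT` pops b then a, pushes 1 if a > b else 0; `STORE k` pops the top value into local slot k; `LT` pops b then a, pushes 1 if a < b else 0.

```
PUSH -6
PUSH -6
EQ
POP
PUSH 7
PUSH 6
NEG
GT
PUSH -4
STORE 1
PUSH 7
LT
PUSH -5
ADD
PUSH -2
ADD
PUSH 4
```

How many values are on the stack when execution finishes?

PUSH -6 -> [-6]
PUSH -6 -> [-6, -6]
EQ      -> [1]
POP     -> []
PUSH 7  -> [7]
PUSH 6  -> [7, 6]
NEG     -> [7, -6]
GT      -> [1]
PUSH -4 -> [1, -4]
STORE 1 -> [1]
PUSH 7  -> [1, 7]
LT      -> [1]
PUSH -5 -> [1, -5]
ADD     -> [-4]
PUSH -2 -> [-4, -2]
ADD     -> [-6]
PUSH 4  -> [-6, 4]

2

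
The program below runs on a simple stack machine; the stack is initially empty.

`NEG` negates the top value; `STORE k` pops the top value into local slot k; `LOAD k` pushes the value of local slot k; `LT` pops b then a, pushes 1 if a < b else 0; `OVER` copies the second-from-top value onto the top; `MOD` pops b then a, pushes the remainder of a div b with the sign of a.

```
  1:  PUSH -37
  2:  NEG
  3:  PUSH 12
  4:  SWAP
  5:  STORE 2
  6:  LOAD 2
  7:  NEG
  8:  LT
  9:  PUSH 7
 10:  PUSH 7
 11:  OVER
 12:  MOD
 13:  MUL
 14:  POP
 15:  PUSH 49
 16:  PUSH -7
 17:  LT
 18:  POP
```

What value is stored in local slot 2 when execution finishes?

PUSH -37 → -37
NEG      → 37
PUSH 12  → 37 12
SWAP     → 12 37
STORE 2  → 12
LOAD 2   → 12 37
NEG      → 12 -37
LT       → 0
PUSH 7   → 0 7
PUSH 7   → 0 7 7
OVER     → 0 7 7 7
MOD      → 0 7 0
MUL      → 0 0
POP      → 0
PUSH 49  → 0 49
PUSH -7  → 0 49 -7
LT       → 0 0
POP      → 0

37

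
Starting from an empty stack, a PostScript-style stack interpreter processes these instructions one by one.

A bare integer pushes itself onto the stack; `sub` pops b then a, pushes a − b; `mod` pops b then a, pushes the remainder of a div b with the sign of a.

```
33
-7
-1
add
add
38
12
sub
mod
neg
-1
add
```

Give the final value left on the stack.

33  → 33
-7  → 33 -7
-1  → 33 -7 -1
add → 33 -8
add → 25
38  → 25 38
12  → 25 38 12
sub → 25 26
mod → 25
neg → -25
-1  → -25 -1
add → -26

-26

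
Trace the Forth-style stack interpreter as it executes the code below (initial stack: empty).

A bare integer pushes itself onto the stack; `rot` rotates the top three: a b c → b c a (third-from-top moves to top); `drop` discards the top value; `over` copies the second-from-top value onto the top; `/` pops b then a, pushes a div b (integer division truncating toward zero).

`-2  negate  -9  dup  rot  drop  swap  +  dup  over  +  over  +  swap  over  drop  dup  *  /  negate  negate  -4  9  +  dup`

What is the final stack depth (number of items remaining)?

-2     : [-2]
negate : [2]
-9     : [2, -9]
dup    : [2, -9, -9]
rot    : [-9, -9, 2]
drop   : [-9, -9]
swap   : [-9, -9]
+      : [-18]
dup    : [-18, -18]
over   : [-18, -18, -18]
+      : [-18, -36]
over   : [-18, -36, -18]
+      : [-18, -54]
swap   : [-54, -18]
over   : [-54, -18, -54]
drop   : [-54, -18]
dup    : [-54, -18, -18]
*      : [-54, 324]
/      : [0]
negate : [0]
negate : [0]
-4     : [0, -4]
9      : [0, -4, 9]
+      : [0, 5]
dup    : [0, 5, 5]

3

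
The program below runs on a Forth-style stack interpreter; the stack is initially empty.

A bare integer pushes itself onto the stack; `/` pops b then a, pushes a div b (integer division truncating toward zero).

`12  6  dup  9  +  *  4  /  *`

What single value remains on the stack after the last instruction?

12  → 12
6   → 12 6
dup → 12 6 6
9   → 12 6 6 9
+   → 12 6 15
*   → 12 90
4   → 12 90 4
/   → 12 22
*   → 264

264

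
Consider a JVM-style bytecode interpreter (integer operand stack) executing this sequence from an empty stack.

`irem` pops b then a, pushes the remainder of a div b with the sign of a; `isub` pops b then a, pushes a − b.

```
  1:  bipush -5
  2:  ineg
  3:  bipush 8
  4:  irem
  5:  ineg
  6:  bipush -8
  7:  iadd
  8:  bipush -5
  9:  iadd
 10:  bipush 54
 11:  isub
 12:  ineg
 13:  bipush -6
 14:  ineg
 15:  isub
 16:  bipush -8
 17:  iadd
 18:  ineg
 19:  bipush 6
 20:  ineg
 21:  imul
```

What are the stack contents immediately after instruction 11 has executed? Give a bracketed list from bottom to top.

[-72]

bipush -5 -> [-5]
ineg      -> [5]
bipush 8  -> [5, 8]
irem      -> [5]
ineg      -> [-5]
bipush -8 -> [-5, -8]
iadd      -> [-13]
bipush -5 -> [-13, -5]
iadd      -> [-18]
bipush 54 -> [-18, 54]
isub      -> [-72]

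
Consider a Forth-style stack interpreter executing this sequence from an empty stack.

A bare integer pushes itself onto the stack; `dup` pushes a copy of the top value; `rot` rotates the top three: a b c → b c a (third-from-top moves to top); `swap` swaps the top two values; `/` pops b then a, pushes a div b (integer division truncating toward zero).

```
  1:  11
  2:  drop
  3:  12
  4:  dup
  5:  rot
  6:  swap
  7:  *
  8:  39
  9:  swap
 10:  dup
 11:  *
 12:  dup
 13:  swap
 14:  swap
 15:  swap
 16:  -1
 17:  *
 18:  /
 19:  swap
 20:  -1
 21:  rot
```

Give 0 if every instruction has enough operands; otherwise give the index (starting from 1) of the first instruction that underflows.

5

11   → [11]
drop → []
12   → [12]
dup  → [12, 12]
rot  — needs 3 operands, stack has 2 → underflow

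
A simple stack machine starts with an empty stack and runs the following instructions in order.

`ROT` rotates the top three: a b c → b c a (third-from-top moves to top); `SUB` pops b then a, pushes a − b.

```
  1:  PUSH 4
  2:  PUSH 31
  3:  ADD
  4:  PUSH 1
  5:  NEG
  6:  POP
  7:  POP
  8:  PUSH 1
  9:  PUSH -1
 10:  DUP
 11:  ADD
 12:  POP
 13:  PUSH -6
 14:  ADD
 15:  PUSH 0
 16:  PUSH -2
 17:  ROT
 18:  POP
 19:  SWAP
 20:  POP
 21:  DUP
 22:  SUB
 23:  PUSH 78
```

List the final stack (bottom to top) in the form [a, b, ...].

PUSH 4  → 4
PUSH 31 → 4 31
ADD     → 35
PUSH 1  → 35 1
NEG     → 35 -1
POP     → 35
POP     → (empty)
PUSH 1  → 1
PUSH -1 → 1 -1
DUP     → 1 -1 -1
ADD     → 1 -2
POP     → 1
PUSH -6 → 1 -6
ADD     → -5
PUSH 0  → -5 0
PUSH -2 → -5 0 -2
ROT     → 0 -2 -5
POP     → 0 -2
SWAP    → -2 0
POP     → -2
DUP     → -2 -2
SUB     → 0
PUSH 78 → 0 78

[0, 78]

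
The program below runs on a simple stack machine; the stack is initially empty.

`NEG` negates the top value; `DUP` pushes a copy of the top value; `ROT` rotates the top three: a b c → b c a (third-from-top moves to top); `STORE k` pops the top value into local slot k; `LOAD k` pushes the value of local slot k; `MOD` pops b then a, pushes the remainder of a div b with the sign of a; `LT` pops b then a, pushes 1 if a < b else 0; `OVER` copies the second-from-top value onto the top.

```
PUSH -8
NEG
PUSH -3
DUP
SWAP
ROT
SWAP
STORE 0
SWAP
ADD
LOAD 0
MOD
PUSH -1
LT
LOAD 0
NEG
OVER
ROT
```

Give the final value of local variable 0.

PUSH -8 : -8
NEG     : 8
PUSH -3 : 8 -3
DUP     : 8 -3 -3
SWAP    : 8 -3 -3
ROT     : -3 -3 8
SWAP    : -3 8 -3
STORE 0 : -3 8
SWAP    : 8 -3
ADD     : 5
LOAD 0  : 5 -3
MOD     : 2
PUSH -1 : 2 -1
LT      : 0
LOAD 0  : 0 -3
NEG     : 0 3
OVER    : 0 3 0
ROT     : 3 0 0

-3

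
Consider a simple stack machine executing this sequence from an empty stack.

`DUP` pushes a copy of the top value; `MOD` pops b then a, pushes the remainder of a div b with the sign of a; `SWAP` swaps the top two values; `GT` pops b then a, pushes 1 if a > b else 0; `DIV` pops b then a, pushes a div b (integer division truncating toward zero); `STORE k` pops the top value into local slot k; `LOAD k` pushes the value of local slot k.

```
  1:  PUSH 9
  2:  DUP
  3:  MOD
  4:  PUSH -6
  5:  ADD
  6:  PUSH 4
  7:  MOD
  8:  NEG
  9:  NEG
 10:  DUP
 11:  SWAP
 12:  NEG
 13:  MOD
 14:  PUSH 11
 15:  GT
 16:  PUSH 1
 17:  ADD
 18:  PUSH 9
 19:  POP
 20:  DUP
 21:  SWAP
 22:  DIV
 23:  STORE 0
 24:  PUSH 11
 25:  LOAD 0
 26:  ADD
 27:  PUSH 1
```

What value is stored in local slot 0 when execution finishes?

1

PUSH 9  : [9]
DUP     : [9, 9]
MOD     : [0]
PUSH -6 : [0, -6]
ADD     : [-6]
PUSH 4  : [-6, 4]
MOD     : [-2]
NEG     : [2]
NEG     : [-2]
DUP     : [-2, -2]
SWAP    : [-2, -2]
NEG     : [-2, 2]
MOD     : [0]
PUSH 11 : [0, 11]
GT      : [0]
PUSH 1  : [0, 1]
ADD     : [1]
PUSH 9  : [1, 9]
POP     : [1]
DUP     : [1, 1]
SWAP    : [1, 1]
DIV     : [1]
STORE 0 : []
PUSH 11 : [11]
LOAD 0  : [11, 1]
ADD     : [12]
PUSH 1  : [12, 1]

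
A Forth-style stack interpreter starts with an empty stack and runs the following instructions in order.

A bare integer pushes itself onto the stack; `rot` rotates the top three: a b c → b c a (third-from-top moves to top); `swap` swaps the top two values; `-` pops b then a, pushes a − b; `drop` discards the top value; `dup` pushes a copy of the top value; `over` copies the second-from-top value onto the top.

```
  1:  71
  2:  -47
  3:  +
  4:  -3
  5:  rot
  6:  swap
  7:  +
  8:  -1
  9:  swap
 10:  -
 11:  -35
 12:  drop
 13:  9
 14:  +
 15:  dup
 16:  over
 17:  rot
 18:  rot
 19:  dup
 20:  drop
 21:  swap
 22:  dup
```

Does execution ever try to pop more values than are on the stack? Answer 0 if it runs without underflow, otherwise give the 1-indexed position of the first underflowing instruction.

5

71  -> 71
-47 -> 71 -47
+   -> 24
-3  -> 24 -3
rot  — needs 3 operands, stack has 2 → underflow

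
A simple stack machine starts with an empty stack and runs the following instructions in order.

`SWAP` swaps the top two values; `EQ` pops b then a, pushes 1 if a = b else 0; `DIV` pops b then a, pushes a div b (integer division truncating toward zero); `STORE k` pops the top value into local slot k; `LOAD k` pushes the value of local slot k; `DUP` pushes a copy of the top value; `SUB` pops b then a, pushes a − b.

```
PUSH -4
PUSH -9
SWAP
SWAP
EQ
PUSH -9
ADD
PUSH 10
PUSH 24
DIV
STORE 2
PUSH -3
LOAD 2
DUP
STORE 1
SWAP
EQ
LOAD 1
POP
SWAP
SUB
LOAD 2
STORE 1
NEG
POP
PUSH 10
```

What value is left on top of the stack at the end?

PUSH -4 : [-4]
PUSH -9 : [-4, -9]
SWAP    : [-9, -4]
SWAP    : [-4, -9]
EQ      : [0]
PUSH -9 : [0, -9]
ADD     : [-9]
PUSH 10 : [-9, 10]
PUSH 24 : [-9, 10, 24]
DIV     : [-9, 0]
STORE 2 : [-9]
PUSH -3 : [-9, -3]
LOAD 2  : [-9, -3, 0]
DUP     : [-9, -3, 0, 0]
STORE 1 : [-9, -3, 0]
SWAP    : [-9, 0, -3]
EQ      : [-9, 0]
LOAD 1  : [-9, 0, 0]
POP     : [-9, 0]
SWAP    : [0, -9]
SUB     : [9]
LOAD 2  : [9, 0]
STORE 1 : [9]
NEG     : [-9]
POP     : []
PUSH 10 : [10]

10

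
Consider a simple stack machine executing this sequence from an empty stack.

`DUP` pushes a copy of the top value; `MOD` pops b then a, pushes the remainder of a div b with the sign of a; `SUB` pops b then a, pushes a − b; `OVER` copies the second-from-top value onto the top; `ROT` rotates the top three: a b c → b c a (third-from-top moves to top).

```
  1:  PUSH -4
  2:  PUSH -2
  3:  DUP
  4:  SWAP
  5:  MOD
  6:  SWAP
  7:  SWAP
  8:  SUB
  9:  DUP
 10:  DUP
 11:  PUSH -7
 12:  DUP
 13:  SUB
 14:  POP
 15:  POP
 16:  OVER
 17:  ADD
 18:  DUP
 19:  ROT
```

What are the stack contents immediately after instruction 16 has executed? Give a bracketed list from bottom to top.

PUSH -4  -4
PUSH -2  -4 -2
DUP      -4 -2 -2
SWAP     -4 -2 -2
MOD      -4 0
SWAP     0 -4
SWAP     -4 0
SUB      -4
DUP      -4 -4
DUP      -4 -4 -4
PUSH -7  -4 -4 -4 -7
DUP      -4 -4 -4 -7 -7
SUB      -4 -4 -4 0
POP      -4 -4 -4
POP      -4 -4
OVER     -4 -4 -4

[-4, -4, -4]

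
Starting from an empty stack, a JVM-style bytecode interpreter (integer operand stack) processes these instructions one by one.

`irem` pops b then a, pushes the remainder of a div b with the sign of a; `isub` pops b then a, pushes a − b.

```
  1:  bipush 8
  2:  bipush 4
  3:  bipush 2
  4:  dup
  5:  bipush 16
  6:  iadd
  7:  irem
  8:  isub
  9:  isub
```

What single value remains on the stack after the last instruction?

bipush 8   [8]
bipush 4   [8, 4]
bipush 2   [8, 4, 2]
dup        [8, 4, 2, 2]
bipush 16  [8, 4, 2, 2, 16]
iadd       [8, 4, 2, 18]
irem       [8, 4, 2]
isub       [8, 2]
isub       [6]

6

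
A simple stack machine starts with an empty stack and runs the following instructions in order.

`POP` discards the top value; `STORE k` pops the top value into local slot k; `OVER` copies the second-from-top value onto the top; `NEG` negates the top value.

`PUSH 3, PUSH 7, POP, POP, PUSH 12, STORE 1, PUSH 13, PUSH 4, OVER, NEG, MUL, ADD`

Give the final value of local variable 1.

12

PUSH 3   3
PUSH 7   3 7
POP      3
POP      (empty)
PUSH 12  12
STORE 1  (empty)
PUSH 13  13
PUSH 4   13 4
OVER     13 4 13
NEG      13 4 -13
MUL      13 -52
ADD      -39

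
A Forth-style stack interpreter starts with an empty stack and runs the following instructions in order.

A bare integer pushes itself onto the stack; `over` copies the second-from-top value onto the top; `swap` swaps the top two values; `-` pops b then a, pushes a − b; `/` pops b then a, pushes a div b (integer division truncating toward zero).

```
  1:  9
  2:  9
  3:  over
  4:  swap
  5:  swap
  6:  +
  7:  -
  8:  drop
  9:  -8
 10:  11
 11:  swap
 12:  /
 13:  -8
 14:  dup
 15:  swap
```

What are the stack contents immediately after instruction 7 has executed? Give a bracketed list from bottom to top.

9     9
9     9 9
over  9 9 9
swap  9 9 9
swap  9 9 9
+     9 18
-     -9

[-9]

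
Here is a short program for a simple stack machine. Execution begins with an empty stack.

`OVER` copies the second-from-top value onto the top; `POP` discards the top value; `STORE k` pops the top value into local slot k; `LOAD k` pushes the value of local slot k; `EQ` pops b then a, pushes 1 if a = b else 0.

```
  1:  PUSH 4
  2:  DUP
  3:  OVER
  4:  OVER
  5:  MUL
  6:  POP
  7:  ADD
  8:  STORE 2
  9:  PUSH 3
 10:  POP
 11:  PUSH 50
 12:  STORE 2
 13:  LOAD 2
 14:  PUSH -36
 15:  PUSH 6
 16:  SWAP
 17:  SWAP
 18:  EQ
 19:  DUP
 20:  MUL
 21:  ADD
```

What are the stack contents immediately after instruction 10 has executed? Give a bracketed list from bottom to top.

PUSH 4  -> [4]
DUP     -> [4, 4]
OVER    -> [4, 4, 4]
OVER    -> [4, 4, 4, 4]
MUL     -> [4, 4, 16]
POP     -> [4, 4]
ADD     -> [8]
STORE 2 -> []
PUSH 3  -> [3]
POP     -> []

[]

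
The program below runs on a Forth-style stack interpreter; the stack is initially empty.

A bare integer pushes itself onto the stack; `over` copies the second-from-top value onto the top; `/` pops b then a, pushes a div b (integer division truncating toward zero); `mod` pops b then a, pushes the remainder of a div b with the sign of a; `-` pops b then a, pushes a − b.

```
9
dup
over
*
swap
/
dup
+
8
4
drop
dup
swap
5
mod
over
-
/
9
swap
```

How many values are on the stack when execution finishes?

3

9    → 9
dup  → 9 9
over → 9 9 9
*    → 9 81
swap → 81 9
/    → 9
dup  → 9 9
+    → 18
8    → 18 8
4    → 18 8 4
drop → 18 8
dup  → 18 8 8
swap → 18 8 8
5    → 18 8 8 5
mod  → 18 8 3
over → 18 8 3 8
-    → 18 8 -5
/    → 18 -1
9    → 18 -1 9
swap → 18 9 -1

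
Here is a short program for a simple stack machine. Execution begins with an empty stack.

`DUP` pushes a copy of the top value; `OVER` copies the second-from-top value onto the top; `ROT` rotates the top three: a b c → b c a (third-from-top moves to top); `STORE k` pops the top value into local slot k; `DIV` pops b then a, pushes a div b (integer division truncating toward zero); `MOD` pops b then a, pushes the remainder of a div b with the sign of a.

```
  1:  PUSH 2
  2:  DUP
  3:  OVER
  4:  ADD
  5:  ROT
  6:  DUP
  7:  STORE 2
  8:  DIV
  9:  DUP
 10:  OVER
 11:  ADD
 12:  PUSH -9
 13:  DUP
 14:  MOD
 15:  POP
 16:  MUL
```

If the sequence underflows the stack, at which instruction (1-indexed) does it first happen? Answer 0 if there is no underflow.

PUSH 2 -> [2]
DUP    -> [2, 2]
OVER   -> [2, 2, 2]
ADD    -> [2, 4]
ROT  — needs 3 operands, stack has 2 → underflow

5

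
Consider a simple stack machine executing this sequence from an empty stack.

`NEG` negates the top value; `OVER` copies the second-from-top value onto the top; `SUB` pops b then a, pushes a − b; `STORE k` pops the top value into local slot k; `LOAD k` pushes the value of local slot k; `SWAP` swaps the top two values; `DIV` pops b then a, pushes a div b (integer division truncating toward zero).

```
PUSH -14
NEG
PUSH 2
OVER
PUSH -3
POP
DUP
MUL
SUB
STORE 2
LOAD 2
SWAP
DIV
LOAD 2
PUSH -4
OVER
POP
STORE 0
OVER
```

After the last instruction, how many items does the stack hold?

PUSH -14  [-14]
NEG       [14]
PUSH 2    [14, 2]
OVER      [14, 2, 14]
PUSH -3   [14, 2, 14, -3]
POP       [14, 2, 14]
DUP       [14, 2, 14, 14]
MUL       [14, 2, 196]
SUB       [14, -194]
STORE 2   [14]
LOAD 2    [14, -194]
SWAP      [-194, 14]
DIV       [-13]
LOAD 2    [-13, -194]
PUSH -4   [-13, -194, -4]
OVER      [-13, -194, -4, -194]
POP       [-13, -194, -4]
STORE 0   [-13, -194]
OVER      [-13, -194, -13]

3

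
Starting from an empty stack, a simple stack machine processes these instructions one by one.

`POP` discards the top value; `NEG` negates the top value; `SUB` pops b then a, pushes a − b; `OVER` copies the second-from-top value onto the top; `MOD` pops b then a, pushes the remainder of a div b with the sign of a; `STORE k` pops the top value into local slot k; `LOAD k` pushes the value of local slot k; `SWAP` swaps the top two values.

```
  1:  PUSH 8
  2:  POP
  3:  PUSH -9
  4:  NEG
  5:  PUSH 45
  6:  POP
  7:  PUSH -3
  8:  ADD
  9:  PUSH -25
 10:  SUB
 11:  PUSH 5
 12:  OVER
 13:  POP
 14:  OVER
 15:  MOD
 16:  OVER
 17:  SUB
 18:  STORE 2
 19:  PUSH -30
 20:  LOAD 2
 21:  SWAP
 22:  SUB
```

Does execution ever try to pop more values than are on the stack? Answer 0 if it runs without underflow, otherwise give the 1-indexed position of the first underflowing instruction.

0

PUSH 8    8
POP       (empty)
PUSH -9   -9
NEG       9
PUSH 45   9 45
POP       9
PUSH -3   9 -3
ADD       6
PUSH -25  6 -25
SUB       31
PUSH 5    31 5
OVER      31 5 31
POP       31 5
OVER      31 5 31
MOD       31 5
OVER      31 5 31
SUB       31 -26
STORE 2   31
PUSH -30  31 -30
LOAD 2    31 -30 -26
SWAP      31 -26 -30
SUB       31 4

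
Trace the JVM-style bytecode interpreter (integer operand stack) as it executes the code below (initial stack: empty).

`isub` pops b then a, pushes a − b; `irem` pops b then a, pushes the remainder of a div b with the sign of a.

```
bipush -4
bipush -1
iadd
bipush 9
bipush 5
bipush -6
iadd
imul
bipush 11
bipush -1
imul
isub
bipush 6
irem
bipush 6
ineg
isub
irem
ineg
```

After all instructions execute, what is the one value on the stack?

5

bipush -4  -4
bipush -1  -4 -1
iadd       -5
bipush 9   -5 9
bipush 5   -5 9 5
bipush -6  -5 9 5 -6
iadd       -5 9 -1
imul       -5 -9
bipush 11  -5 -9 11
bipush -1  -5 -9 11 -1
imul       -5 -9 -11
isub       -5 2
bipush 6   -5 2 6
irem       -5 2
bipush 6   -5 2 6
ineg       -5 2 -6
isub       -5 8
irem       -5
ineg       5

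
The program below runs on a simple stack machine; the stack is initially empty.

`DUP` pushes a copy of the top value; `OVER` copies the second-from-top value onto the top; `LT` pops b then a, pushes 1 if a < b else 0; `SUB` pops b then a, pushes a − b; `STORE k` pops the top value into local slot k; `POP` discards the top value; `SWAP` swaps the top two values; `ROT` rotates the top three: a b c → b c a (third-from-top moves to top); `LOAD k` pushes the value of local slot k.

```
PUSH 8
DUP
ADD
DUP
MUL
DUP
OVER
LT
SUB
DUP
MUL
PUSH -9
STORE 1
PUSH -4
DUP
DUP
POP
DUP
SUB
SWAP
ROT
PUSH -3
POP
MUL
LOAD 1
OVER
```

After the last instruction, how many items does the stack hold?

PUSH 8  -> [8]
DUP     -> [8, 8]
ADD     -> [16]
DUP     -> [16, 16]
MUL     -> [256]
DUP     -> [256, 256]
OVER    -> [256, 256, 256]
LT      -> [256, 0]
SUB     -> [256]
DUP     -> [256, 256]
MUL     -> [65536]
PUSH -9 -> [65536, -9]
STORE 1 -> [65536]
PUSH -4 -> [65536, -4]
DUP     -> [65536, -4, -4]
DUP     -> [65536, -4, -4, -4]
POP     -> [65536, -4, -4]
DUP     -> [65536, -4, -4, -4]
SUB     -> [65536, -4, 0]
SWAP    -> [65536, 0, -4]
ROT     -> [0, -4, 65536]
PUSH -3 -> [0, -4, 65536, -3]
POP     -> [0, -4, 65536]
MUL     -> [0, -262144]
LOAD 1  -> [0, -262144, -9]
OVER    -> [0, -262144, -9, -262144]

4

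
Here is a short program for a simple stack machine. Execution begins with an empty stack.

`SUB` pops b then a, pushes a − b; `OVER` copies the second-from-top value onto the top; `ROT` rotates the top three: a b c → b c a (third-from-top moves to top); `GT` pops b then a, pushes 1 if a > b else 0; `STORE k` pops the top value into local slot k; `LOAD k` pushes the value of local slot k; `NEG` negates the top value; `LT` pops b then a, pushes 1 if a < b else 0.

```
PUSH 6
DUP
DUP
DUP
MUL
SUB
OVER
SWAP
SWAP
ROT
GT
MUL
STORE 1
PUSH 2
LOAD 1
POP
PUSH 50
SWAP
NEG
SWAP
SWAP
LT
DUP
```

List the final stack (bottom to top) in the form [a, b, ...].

[0, 0]

PUSH 6   [6]
DUP      [6, 6]
DUP      [6, 6, 6]
DUP      [6, 6, 6, 6]
MUL      [6, 6, 36]
SUB      [6, -30]
OVER     [6, -30, 6]
SWAP     [6, 6, -30]
SWAP     [6, -30, 6]
ROT      [-30, 6, 6]
GT       [-30, 0]
MUL      [0]
STORE 1  []
PUSH 2   [2]
LOAD 1   [2, 0]
POP      [2]
PUSH 50  [2, 50]
SWAP     [50, 2]
NEG      [50, -2]
SWAP     [-2, 50]
SWAP     [50, -2]
LT       [0]
DUP      [0, 0]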